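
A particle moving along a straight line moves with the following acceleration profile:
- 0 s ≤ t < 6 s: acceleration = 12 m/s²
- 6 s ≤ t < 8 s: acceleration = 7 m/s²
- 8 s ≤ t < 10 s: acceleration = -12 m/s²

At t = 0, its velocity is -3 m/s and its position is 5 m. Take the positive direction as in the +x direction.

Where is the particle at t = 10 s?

On each constant-a segment, Δv = aΔt and Δx = v₀Δt + ½aΔt²; chain segment to segment.
0–6 s: v starts -3 m/s; Δx = -3·6 + ½·12·6² = 198 m; v ends 69 m/s.
6–8 s: v starts 69 m/s; Δx = 69·2 + ½·7·2² = 152 m; v ends 83 m/s.
8–10 s: v starts 83 m/s; Δx = 83·2 + ½·-12·2² = 142 m; v ends 59 m/s.
x(10) = 5 + Σ Δx = 497 m.

497 m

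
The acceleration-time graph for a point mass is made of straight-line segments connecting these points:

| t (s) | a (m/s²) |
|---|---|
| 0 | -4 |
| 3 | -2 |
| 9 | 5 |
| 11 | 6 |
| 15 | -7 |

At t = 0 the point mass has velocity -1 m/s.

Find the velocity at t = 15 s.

8 m/s

Δv equals the area under the a-t graph; then v = v₀ + Δv.
0–3 s: ½(-4 + -2)(3) = -9 m/s
3–9 s: ½(-2 + 5)(6) = 9 m/s
9–11 s: ½(5 + 6)(2) = 11 m/s
11–15 s: ½(6 + -7)(4) = -2 m/s
Δv = 9 m/s, so v(15) = -1 + (9) = 8 m/s.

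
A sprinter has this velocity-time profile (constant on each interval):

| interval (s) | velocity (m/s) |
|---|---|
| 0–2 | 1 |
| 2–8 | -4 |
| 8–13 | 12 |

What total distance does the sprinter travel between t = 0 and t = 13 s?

86 m

Total distance travelled is ∫|v| dt — sum the magnitudes of each area piece.
0–2 s: |1| × 2 = 2 m
2–8 s: |-4| × 6 = 24 m
8–13 s: |12| × 5 = 60 m
Total distance = 86 m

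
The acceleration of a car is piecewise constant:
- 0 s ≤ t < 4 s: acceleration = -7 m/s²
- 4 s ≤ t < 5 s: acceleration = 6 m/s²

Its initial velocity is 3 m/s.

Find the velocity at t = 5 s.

Δv equals the area under the a-t graph; then v = v₀ + Δv.
0–4 s: -7 × 4 = -28 m/s
4–5 s: 6 × 1 = 6 m/s
Δv = -22 m/s, so v(5) = 3 + (-22) = -19 m/s.

-19 m/s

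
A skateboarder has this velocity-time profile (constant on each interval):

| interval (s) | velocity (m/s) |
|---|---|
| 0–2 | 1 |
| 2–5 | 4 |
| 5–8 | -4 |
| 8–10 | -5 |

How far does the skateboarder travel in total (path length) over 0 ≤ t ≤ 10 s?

36 m

Total distance travelled is ∫|v| dt — sum the magnitudes of each area piece.
0–2 s: |1| × 2 = 2 m
2–5 s: |4| × 3 = 12 m
5–8 s: |-4| × 3 = 12 m
8–10 s: |-5| × 2 = 10 m
Total distance = 36 m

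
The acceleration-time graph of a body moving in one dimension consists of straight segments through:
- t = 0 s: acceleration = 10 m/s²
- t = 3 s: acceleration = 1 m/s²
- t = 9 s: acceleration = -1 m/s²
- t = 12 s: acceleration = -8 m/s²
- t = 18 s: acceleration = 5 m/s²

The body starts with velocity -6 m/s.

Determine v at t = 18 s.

Δv equals the area under the a-t graph; then v = v₀ + Δv.
0–3 s: ½(10 + 1)(3) = 16.5 m/s
3–9 s: ½(1 + -1)(6) = 0 m/s
9–12 s: ½(-1 + -8)(3) = -13.5 m/s
12–18 s: ½(-8 + 5)(6) = -9 m/s
Δv = -6 m/s, so v(18) = -6 + (-6) = -12 m/s.

-12 m/s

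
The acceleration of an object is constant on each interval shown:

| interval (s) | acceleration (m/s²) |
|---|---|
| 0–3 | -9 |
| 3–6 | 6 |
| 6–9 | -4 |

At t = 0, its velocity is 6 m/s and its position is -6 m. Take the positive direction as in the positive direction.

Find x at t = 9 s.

On each constant-a segment, Δv = aΔt and Δx = v₀Δt + ½aΔt²; chain segment to segment.
0–3 s: v starts 6 m/s; Δx = 6·3 + ½·-9·3² = -22.5 m; v ends -21 m/s.
3–6 s: v starts -21 m/s; Δx = -21·3 + ½·6·3² = -36 m; v ends -3 m/s.
6–9 s: v starts -3 m/s; Δx = -3·3 + ½·-4·3² = -27 m; v ends -15 m/s.
x(9) = -6 + Σ Δx = -91.5 m.

-91.5 m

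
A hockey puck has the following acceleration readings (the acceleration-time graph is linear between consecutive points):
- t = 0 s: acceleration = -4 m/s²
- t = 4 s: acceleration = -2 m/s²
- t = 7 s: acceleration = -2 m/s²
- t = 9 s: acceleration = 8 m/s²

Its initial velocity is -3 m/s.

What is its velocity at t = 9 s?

-15 m/s

Δv equals the area under the a-t graph; then v = v₀ + Δv.
0–4 s: ½(-4 + -2)(4) = -12 m/s
4–7 s: -2 × 3 = -6 m/s
7–9 s: ½(-2 + 8)(2) = 6 m/s
Δv = -12 m/s, so v(9) = -3 + (-12) = -15 m/s.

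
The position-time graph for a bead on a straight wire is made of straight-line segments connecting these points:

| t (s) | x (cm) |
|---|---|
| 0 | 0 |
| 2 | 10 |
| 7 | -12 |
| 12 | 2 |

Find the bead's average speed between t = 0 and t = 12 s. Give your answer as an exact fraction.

Average speed = (total path length)/(elapsed time); on a piecewise-linear x-t graph the path length is Σ|Δx|.
0–2 s: |Δx| = |10 − 0| = 10 cm
2–7 s: |Δx| = |-12 − 10| = 22 cm
7–12 s: |Δx| = |2 − -12| = 14 cm
Total path = 46 cm; average speed = 46/12 = 23/6 cm/s.

23/6 cm/s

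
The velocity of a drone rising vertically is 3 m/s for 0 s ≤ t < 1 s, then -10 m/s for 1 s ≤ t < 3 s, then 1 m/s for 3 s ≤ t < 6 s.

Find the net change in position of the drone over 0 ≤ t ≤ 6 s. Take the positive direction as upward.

-14 m

Displacement is the signed area under the v-t curve.
0–1 s: 3 × 1 = 3 m
1–3 s: -10 × 2 = -20 m
3–6 s: 1 × 3 = 3 m
Net displacement = -14 m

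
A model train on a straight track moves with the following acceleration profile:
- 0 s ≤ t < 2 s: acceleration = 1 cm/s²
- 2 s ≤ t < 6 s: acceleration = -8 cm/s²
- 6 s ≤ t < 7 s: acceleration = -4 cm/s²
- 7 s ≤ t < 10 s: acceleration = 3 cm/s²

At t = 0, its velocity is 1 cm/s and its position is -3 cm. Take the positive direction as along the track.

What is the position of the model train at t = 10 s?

-167.5 cm

On each constant-a segment, Δv = aΔt and Δx = v₀Δt + ½aΔt²; chain segment to segment.
0–2 s: v starts 1 cm/s; Δx = 1·2 + ½·1·2² = 4 cm; v ends 3 cm/s.
2–6 s: v starts 3 cm/s; Δx = 3·4 + ½·-8·4² = -52 cm; v ends -29 cm/s.
6–7 s: v starts -29 cm/s; Δx = -29·1 + ½·-4·1² = -31 cm; v ends -33 cm/s.
7–10 s: v starts -33 cm/s; Δx = -33·3 + ½·3·3² = -85.5 cm; v ends -24 cm/s.
x(10) = -3 + Σ Δx = -167.5 cm.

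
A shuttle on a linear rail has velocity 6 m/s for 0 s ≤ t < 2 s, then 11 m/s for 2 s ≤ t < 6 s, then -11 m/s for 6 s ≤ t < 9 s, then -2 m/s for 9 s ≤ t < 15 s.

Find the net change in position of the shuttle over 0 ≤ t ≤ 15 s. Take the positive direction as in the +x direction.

11 m

Displacement is the signed area under the v-t curve.
0–2 s: 6 × 2 = 12 m
2–6 s: 11 × 4 = 44 m
6–9 s: -11 × 3 = -33 m
9–15 s: -2 × 6 = -12 m
Net displacement = 11 m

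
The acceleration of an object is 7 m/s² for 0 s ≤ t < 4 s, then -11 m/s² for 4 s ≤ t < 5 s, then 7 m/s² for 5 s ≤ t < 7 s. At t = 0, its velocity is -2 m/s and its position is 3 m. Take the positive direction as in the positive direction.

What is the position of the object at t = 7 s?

On each constant-a segment, Δv = aΔt and Δx = v₀Δt + ½aΔt²; chain segment to segment.
0–4 s: v starts -2 m/s; Δx = -2·4 + ½·7·4² = 48 m; v ends 26 m/s.
4–5 s: v starts 26 m/s; Δx = 26·1 + ½·-11·1² = 20.5 m; v ends 15 m/s.
5–7 s: v starts 15 m/s; Δx = 15·2 + ½·7·2² = 44 m; v ends 29 m/s.
x(7) = 3 + Σ Δx = 115.5 m.

115.5 m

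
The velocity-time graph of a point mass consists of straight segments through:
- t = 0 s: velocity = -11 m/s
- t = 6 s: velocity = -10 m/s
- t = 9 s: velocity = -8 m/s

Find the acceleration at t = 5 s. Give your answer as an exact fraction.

Acceleration is the slope of the v-t graph on 0–6 s: (-10 − -11)/(6 − 0) = 1/6 m/s².

1/6 m/s²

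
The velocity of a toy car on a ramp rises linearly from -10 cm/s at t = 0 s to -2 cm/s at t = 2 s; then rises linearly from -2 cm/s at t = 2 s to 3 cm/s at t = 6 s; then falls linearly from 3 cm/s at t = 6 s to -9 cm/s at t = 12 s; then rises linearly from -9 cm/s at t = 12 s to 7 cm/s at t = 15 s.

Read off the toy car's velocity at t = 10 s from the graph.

-5 cm/s

On 6–12 s the graph is linear from 3 to -9 cm/s: v(10) = 3 + (-9 − 3)·(10 − 6)/(12 − 6) = -5 cm/s.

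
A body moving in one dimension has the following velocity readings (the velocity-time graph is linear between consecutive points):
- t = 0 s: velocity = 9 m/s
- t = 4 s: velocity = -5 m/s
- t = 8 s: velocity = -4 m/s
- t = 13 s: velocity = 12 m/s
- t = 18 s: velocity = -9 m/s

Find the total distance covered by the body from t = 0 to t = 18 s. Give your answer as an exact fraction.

1189/14 m

Total distance travelled is ∫|v| dt — sum the magnitudes of each area piece.
0–4 s: v = 0 at t = 18/7 s; triangle areas 81/7 + 25/7 = 106/7 m
4–8 s: |½(-5 + -4)(4)| = 18 m
8–13 s: v = 0 at t = 9.25 s; triangle areas 2.5 + 22.5 = 25 m
13–18 s: v = 0 at t = 111/7 s; triangle areas 120/7 + 135/14 = 375/14 m
Total distance = 1189/14 m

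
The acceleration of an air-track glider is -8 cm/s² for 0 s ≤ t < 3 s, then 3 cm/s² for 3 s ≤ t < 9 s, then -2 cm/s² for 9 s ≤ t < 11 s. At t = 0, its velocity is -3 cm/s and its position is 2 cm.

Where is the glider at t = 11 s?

On each constant-a segment, Δv = aΔt and Δx = v₀Δt + ½aΔt²; chain segment to segment.
0–3 s: v starts -3 cm/s; Δx = -3·3 + ½·-8·3² = -45 cm; v ends -27 cm/s.
3–9 s: v starts -27 cm/s; Δx = -27·6 + ½·3·6² = -108 cm; v ends -9 cm/s.
9–11 s: v starts -9 cm/s; Δx = -9·2 + ½·-2·2² = -22 cm; v ends -13 cm/s.
x(11) = 2 + Σ Δx = -173 cm.

-173 cm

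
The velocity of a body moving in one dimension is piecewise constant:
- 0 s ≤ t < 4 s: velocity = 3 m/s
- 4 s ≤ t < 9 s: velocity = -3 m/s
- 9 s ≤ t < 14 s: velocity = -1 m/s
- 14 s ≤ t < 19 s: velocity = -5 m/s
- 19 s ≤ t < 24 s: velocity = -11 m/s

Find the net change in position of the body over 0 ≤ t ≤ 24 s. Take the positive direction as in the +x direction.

Displacement is the signed area under the v-t curve.
0–4 s: 3 × 4 = 12 m
4–9 s: -3 × 5 = -15 m
9–14 s: -1 × 5 = -5 m
14–19 s: -5 × 5 = -25 m
19–24 s: -11 × 5 = -55 m
Net displacement = -88 m

-88 m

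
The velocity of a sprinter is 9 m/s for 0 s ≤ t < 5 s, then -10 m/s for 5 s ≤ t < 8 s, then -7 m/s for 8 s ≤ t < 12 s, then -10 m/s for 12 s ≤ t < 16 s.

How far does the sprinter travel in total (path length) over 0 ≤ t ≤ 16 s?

143 m

Distance (not displacement) is the total path length: add the absolute areas under v-t.
0–5 s: |9| × 5 = 45 m
5–8 s: |-10| × 3 = 30 m
8–12 s: |-7| × 4 = 28 m
12–16 s: |-10| × 4 = 40 m
Total distance = 143 m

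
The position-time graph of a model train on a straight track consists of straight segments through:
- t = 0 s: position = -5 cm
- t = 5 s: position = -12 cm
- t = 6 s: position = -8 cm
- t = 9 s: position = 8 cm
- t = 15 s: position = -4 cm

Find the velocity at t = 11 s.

-2 cm/s

Velocity is the slope of the x-t graph on 9–15 s: (-4 − 8)/(15 − 9) = -2 cm/s.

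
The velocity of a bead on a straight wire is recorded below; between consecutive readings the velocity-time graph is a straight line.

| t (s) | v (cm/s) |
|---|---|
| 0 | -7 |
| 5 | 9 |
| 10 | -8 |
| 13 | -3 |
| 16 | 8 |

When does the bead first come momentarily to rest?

t = 2.1875 s

v changes sign on 0–5 s (from -7 to 9); the graph is linear there, so v = 0 at t = 0 + (7)·(5 − 0)/(9 − -7) = 2.1875 s.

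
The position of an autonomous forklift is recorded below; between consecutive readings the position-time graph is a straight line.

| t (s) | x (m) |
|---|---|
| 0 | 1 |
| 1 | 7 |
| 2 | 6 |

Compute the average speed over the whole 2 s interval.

Average speed = (total path length)/(elapsed time); on a piecewise-linear x-t graph the path length is Σ|Δx|.
0–1 s: |Δx| = |7 − 1| = 6 m
1–2 s: |Δx| = |6 − 7| = 1 m
Total path = 7 m; average speed = 7/2 = 3.5 m/s.

3.5 m/s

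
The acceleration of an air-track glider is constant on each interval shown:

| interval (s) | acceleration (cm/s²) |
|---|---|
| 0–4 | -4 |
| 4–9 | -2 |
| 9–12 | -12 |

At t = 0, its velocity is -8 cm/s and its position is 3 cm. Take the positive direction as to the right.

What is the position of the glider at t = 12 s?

-362 cm

On each constant-a segment, Δv = aΔt and Δx = v₀Δt + ½aΔt²; chain segment to segment.
0–4 s: v starts -8 cm/s; Δx = -8·4 + ½·-4·4² = -64 cm; v ends -24 cm/s.
4–9 s: v starts -24 cm/s; Δx = -24·5 + ½·-2·5² = -145 cm; v ends -34 cm/s.
9–12 s: v starts -34 cm/s; Δx = -34·3 + ½·-12·3² = -156 cm; v ends -70 cm/s.
x(12) = 3 + Σ Δx = -362 cm.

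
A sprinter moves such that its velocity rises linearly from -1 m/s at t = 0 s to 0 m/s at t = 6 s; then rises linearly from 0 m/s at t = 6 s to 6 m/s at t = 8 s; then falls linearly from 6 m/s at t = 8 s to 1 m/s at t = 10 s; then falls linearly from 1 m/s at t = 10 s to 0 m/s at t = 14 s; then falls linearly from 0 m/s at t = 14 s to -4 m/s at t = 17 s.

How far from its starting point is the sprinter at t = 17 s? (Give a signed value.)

Net displacement equals the area under the velocity-time graph (areas below the axis count negative).
0–6 s: ½(-1 + 0)(6) = -3 m
6–8 s: ½(0 + 6)(2) = 6 m
8–10 s: ½(6 + 1)(2) = 7 m
10–14 s: ½(1 + 0)(4) = 2 m
14–17 s: ½(0 + -4)(3) = -6 m
Net displacement = 6 m

6 m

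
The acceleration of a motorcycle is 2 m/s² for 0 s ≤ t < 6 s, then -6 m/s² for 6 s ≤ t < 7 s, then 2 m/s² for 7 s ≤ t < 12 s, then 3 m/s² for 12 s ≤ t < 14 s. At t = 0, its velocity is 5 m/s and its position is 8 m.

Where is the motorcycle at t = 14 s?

216 m

On each constant-a segment, Δv = aΔt and Δx = v₀Δt + ½aΔt²; chain segment to segment.
0–6 s: v starts 5 m/s; Δx = 5·6 + ½·2·6² = 66 m; v ends 17 m/s.
6–7 s: v starts 17 m/s; Δx = 17·1 + ½·-6·1² = 14 m; v ends 11 m/s.
7–12 s: v starts 11 m/s; Δx = 11·5 + ½·2·5² = 80 m; v ends 21 m/s.
12–14 s: v starts 21 m/s; Δx = 21·2 + ½·3·2² = 48 m; v ends 27 m/s.
x(14) = 8 + Σ Δx = 216 m.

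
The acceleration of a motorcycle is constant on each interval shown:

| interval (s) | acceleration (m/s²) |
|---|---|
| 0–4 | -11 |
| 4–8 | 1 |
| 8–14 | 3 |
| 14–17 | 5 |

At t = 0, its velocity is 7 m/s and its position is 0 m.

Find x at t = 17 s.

-366.5 m

On each constant-a segment, Δv = aΔt and Δx = v₀Δt + ½aΔt²; chain segment to segment.
0–4 s: v starts 7 m/s; Δx = 7·4 + ½·-11·4² = -60 m; v ends -37 m/s.
4–8 s: v starts -37 m/s; Δx = -37·4 + ½·1·4² = -140 m; v ends -33 m/s.
8–14 s: v starts -33 m/s; Δx = -33·6 + ½·3·6² = -144 m; v ends -15 m/s.
14–17 s: v starts -15 m/s; Δx = -15·3 + ½·5·3² = -22.5 m; v ends 0 m/s.
x(17) = 0 + Σ Δx = -366.5 m.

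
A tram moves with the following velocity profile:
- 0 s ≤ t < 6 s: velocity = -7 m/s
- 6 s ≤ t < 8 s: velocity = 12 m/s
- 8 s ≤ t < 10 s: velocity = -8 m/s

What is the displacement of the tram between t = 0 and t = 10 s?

Net displacement equals the area under the velocity-time graph (areas below the axis count negative).
0–6 s: -7 × 6 = -42 m
6–8 s: 12 × 2 = 24 m
8–10 s: -8 × 2 = -16 m
Net displacement = -34 m

-34 m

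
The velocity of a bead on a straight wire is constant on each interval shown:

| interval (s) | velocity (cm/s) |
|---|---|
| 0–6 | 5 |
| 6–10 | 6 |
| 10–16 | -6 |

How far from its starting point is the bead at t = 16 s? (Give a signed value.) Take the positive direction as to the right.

Displacement is the signed area under the v-t curve.
0–6 s: 5 × 6 = 30 cm
6–10 s: 6 × 4 = 24 cm
10–16 s: -6 × 6 = -36 cm
Net displacement = 18 cm

18 cm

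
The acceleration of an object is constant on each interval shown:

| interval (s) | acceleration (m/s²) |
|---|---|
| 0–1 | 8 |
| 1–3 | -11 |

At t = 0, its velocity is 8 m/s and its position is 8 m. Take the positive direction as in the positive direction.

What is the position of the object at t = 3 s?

30 m

On each constant-a segment, Δv = aΔt and Δx = v₀Δt + ½aΔt²; chain segment to segment.
0–1 s: v starts 8 m/s; Δx = 8·1 + ½·8·1² = 12 m; v ends 16 m/s.
1–3 s: v starts 16 m/s; Δx = 16·2 + ½·-11·2² = 10 m; v ends -6 m/s.
x(3) = 8 + Σ Δx = 30 m.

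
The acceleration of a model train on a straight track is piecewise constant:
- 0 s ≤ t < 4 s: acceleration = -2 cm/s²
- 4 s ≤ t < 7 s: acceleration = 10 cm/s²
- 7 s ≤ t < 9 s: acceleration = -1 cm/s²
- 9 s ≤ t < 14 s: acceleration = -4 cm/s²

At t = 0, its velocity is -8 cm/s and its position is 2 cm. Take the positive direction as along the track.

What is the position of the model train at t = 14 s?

-13 cm

On each constant-a segment, Δv = aΔt and Δx = v₀Δt + ½aΔt²; chain segment to segment.
0–4 s: v starts -8 cm/s; Δx = -8·4 + ½·-2·4² = -48 cm; v ends -16 cm/s.
4–7 s: v starts -16 cm/s; Δx = -16·3 + ½·10·3² = -3 cm; v ends 14 cm/s.
7–9 s: v starts 14 cm/s; Δx = 14·2 + ½·-1·2² = 26 cm; v ends 12 cm/s.
9–14 s: v starts 12 cm/s; Δx = 12·5 + ½·-4·5² = 10 cm; v ends -8 cm/s.
x(14) = 2 + Σ Δx = -13 cm.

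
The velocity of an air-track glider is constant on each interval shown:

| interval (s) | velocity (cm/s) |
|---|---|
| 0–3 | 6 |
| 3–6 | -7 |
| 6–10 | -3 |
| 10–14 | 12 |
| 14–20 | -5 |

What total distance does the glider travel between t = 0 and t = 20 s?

129 cm

Total distance travelled is ∫|v| dt — sum the magnitudes of each area piece.
0–3 s: |6| × 3 = 18 cm
3–6 s: |-7| × 3 = 21 cm
6–10 s: |-3| × 4 = 12 cm
10–14 s: |12| × 4 = 48 cm
14–20 s: |-5| × 6 = 30 cm
Total distance = 129 cm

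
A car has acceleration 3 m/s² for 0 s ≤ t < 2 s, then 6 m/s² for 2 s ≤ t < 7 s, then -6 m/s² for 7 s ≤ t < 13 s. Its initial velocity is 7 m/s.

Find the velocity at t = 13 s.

Δv equals the area under the a-t graph; then v = v₀ + Δv.
0–2 s: 3 × 2 = 6 m/s
2–7 s: 6 × 5 = 30 m/s
7–13 s: -6 × 6 = -36 m/s
Δv = 0 m/s, so v(13) = 7 + (0) = 7 m/s.

7 m/s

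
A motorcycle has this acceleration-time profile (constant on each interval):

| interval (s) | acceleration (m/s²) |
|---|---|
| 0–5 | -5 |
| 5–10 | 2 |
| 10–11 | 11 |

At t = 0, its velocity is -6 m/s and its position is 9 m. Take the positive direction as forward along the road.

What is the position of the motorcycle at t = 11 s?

-229 m

On each constant-a segment, Δv = aΔt and Δx = v₀Δt + ½aΔt²; chain segment to segment.
0–5 s: v starts -6 m/s; Δx = -6·5 + ½·-5·5² = -92.5 m; v ends -31 m/s.
5–10 s: v starts -31 m/s; Δx = -31·5 + ½·2·5² = -130 m; v ends -21 m/s.
10–11 s: v starts -21 m/s; Δx = -21·1 + ½·11·1² = -15.5 m; v ends -10 m/s.
x(11) = 9 + Σ Δx = -229 m.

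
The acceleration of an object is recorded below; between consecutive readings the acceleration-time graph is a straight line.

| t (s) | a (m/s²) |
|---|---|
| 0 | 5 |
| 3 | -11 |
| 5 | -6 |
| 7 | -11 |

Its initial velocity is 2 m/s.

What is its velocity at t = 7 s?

Δv equals the area under the a-t graph; then v = v₀ + Δv.
0–3 s: ½(5 + -11)(3) = -9 m/s
3–5 s: ½(-11 + -6)(2) = -17 m/s
5–7 s: ½(-6 + -11)(2) = -17 m/s
Δv = -43 m/s, so v(7) = 2 + (-43) = -41 m/s.

-41 m/s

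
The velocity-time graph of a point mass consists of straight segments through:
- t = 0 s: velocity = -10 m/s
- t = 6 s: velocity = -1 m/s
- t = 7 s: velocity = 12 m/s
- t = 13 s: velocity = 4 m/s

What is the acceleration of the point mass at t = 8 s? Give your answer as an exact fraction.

Acceleration is the slope of the v-t graph on 7–13 s: (4 − 12)/(13 − 7) = -4/3 m/s².

-4/3 m/s²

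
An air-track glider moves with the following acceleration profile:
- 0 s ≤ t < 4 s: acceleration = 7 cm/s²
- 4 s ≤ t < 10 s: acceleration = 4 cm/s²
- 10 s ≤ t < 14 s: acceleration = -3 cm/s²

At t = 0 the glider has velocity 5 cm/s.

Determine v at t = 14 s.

45 cm/s

Δv equals the area under the a-t graph; then v = v₀ + Δv.
0–4 s: 7 × 4 = 28 cm/s
4–10 s: 4 × 6 = 24 cm/s
10–14 s: -3 × 4 = -12 cm/s
Δv = 40 cm/s, so v(14) = 5 + (40) = 45 cm/s.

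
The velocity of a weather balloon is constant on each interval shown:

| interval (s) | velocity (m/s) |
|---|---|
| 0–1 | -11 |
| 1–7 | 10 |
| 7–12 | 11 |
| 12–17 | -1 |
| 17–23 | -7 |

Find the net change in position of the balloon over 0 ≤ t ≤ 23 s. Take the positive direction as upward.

Net displacement equals the area under the velocity-time graph (areas below the axis count negative).
0–1 s: -11 × 1 = -11 m
1–7 s: 10 × 6 = 60 m
7–12 s: 11 × 5 = 55 m
12–17 s: -1 × 5 = -5 m
17–23 s: -7 × 6 = -42 m
Net displacement = 57 m

57 m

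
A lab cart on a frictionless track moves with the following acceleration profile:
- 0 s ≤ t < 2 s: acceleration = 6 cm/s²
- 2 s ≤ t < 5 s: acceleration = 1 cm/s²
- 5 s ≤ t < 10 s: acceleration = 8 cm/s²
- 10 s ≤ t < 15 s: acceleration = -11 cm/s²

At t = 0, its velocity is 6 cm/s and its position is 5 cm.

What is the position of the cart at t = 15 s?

460 cm

On each constant-a segment, Δv = aΔt and Δx = v₀Δt + ½aΔt²; chain segment to segment.
0–2 s: v starts 6 cm/s; Δx = 6·2 + ½·6·2² = 24 cm; v ends 18 cm/s.
2–5 s: v starts 18 cm/s; Δx = 18·3 + ½·1·3² = 58.5 cm; v ends 21 cm/s.
5–10 s: v starts 21 cm/s; Δx = 21·5 + ½·8·5² = 205 cm; v ends 61 cm/s.
10–15 s: v starts 61 cm/s; Δx = 61·5 + ½·-11·5² = 167.5 cm; v ends 6 cm/s.
x(15) = 5 + Σ Δx = 460 cm.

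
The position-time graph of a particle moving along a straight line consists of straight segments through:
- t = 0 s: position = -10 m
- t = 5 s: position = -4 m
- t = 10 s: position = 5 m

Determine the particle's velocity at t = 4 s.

1.2 m/s

Velocity is the slope of the x-t graph on 0–5 s: (-4 − -10)/(5 − 0) = 1.2 m/s.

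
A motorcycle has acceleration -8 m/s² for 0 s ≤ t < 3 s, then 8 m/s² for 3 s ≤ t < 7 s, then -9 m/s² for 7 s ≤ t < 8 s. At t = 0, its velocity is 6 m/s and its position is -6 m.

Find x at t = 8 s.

On each constant-a segment, Δv = aΔt and Δx = v₀Δt + ½aΔt²; chain segment to segment.
0–3 s: v starts 6 m/s; Δx = 6·3 + ½·-8·3² = -18 m; v ends -18 m/s.
3–7 s: v starts -18 m/s; Δx = -18·4 + ½·8·4² = -8 m; v ends 14 m/s.
7–8 s: v starts 14 m/s; Δx = 14·1 + ½·-9·1² = 9.5 m; v ends 5 m/s.
x(8) = -6 + Σ Δx = -22.5 m.

-22.5 m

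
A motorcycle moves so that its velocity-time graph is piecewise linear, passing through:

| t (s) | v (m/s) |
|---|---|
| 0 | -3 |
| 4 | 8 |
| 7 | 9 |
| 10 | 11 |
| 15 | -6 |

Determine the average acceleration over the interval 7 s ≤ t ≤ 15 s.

Average acceleration = Δv/Δt = (-6 − 9)/(15 − 7) = -1.875 m/s².

-1.875 m/s²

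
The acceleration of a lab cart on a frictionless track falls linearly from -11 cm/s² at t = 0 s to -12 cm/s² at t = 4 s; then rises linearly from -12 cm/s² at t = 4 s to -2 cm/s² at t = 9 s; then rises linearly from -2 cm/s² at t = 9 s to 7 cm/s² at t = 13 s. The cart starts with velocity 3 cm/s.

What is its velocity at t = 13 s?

-68 cm/s

Δv equals the area under the a-t graph; then v = v₀ + Δv.
0–4 s: ½(-11 + -12)(4) = -46 cm/s
4–9 s: ½(-12 + -2)(5) = -35 cm/s
9–13 s: ½(-2 + 7)(4) = 10 cm/s
Δv = -71 cm/s, so v(13) = 3 + (-71) = -68 cm/s.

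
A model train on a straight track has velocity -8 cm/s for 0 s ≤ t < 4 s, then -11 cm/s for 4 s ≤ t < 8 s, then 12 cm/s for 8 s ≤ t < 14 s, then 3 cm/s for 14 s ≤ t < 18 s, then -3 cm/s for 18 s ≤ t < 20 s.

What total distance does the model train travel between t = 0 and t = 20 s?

166 cm

Total distance travelled is ∫|v| dt — sum the magnitudes of each area piece.
0–4 s: |-8| × 4 = 32 cm
4–8 s: |-11| × 4 = 44 cm
8–14 s: |12| × 6 = 72 cm
14–18 s: |3| × 4 = 12 cm
18–20 s: |-3| × 2 = 6 cm
Total distance = 166 cm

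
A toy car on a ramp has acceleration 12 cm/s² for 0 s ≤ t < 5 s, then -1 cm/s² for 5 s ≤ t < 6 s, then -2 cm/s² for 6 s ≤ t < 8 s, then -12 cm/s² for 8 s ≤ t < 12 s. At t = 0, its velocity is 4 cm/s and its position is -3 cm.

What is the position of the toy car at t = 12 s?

492.5 cm

On each constant-a segment, Δv = aΔt and Δx = v₀Δt + ½aΔt²; chain segment to segment.
0–5 s: v starts 4 cm/s; Δx = 4·5 + ½·12·5² = 170 cm; v ends 64 cm/s.
5–6 s: v starts 64 cm/s; Δx = 64·1 + ½·-1·1² = 63.5 cm; v ends 63 cm/s.
6–8 s: v starts 63 cm/s; Δx = 63·2 + ½·-2·2² = 122 cm; v ends 59 cm/s.
8–12 s: v starts 59 cm/s; Δx = 59·4 + ½·-12·4² = 140 cm; v ends 11 cm/s.
x(12) = -3 + Σ Δx = 492.5 cm.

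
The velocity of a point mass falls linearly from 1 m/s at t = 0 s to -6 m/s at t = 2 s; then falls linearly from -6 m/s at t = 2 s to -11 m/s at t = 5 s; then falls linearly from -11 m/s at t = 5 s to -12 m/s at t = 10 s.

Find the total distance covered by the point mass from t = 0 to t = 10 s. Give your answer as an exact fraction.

Distance (not displacement) is the total path length: add the absolute areas under v-t.
0–2 s: v = 0 at t = 2/7 s; triangle areas 1/7 + 36/7 = 37/7 m
2–5 s: |½(-6 + -11)(3)| = 25.5 m
5–10 s: |½(-11 + -12)(5)| = 57.5 m
Total distance = 618/7 m

618/7 m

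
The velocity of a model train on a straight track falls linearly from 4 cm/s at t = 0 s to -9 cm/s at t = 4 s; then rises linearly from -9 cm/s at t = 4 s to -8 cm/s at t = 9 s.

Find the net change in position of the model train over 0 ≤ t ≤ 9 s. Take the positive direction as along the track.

Net displacement equals the area under the velocity-time graph (areas below the axis count negative).
0–4 s: ½(4 + -9)(4) = -10 cm
4–9 s: ½(-9 + -8)(5) = -42.5 cm
Net displacement = -52.5 cm

-52.5 cm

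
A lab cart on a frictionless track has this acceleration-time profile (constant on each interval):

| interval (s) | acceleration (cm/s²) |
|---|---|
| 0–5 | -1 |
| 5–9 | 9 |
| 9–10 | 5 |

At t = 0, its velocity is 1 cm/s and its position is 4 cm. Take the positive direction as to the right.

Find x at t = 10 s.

On each constant-a segment, Δv = aΔt and Δx = v₀Δt + ½aΔt²; chain segment to segment.
0–5 s: v starts 1 cm/s; Δx = 1·5 + ½·-1·5² = -7.5 cm; v ends -4 cm/s.
5–9 s: v starts -4 cm/s; Δx = -4·4 + ½·9·4² = 56 cm; v ends 32 cm/s.
9–10 s: v starts 32 cm/s; Δx = 32·1 + ½·5·1² = 34.5 cm; v ends 37 cm/s.
x(10) = 4 + Σ Δx = 87 cm.

87 cm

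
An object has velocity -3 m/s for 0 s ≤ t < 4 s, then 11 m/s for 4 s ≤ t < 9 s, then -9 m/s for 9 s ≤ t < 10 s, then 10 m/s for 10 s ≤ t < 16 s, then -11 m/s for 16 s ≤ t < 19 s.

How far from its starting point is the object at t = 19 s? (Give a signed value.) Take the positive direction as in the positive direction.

Net displacement equals the area under the velocity-time graph (areas below the axis count negative).
0–4 s: -3 × 4 = -12 m
4–9 s: 11 × 5 = 55 m
9–10 s: -9 × 1 = -9 m
10–16 s: 10 × 6 = 60 m
16–19 s: -11 × 3 = -33 m
Net displacement = 61 m

61 m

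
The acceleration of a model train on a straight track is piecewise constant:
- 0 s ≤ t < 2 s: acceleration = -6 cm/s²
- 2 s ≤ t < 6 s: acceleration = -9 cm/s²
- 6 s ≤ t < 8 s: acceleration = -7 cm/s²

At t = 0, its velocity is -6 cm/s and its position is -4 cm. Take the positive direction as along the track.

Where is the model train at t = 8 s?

On each constant-a segment, Δv = aΔt and Δx = v₀Δt + ½aΔt²; chain segment to segment.
0–2 s: v starts -6 cm/s; Δx = -6·2 + ½·-6·2² = -24 cm; v ends -18 cm/s.
2–6 s: v starts -18 cm/s; Δx = -18·4 + ½·-9·4² = -144 cm; v ends -54 cm/s.
6–8 s: v starts -54 cm/s; Δx = -54·2 + ½·-7·2² = -122 cm; v ends -68 cm/s.
x(8) = -4 + Σ Δx = -294 cm.

-294 cm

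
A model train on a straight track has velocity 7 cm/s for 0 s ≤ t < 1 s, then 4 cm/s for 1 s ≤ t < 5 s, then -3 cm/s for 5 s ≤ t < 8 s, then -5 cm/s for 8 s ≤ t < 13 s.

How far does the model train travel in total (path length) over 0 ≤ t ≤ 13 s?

Total distance travelled is ∫|v| dt — sum the magnitudes of each area piece.
0–1 s: |7| × 1 = 7 cm
1–5 s: |4| × 4 = 16 cm
5–8 s: |-3| × 3 = 9 cm
8–13 s: |-5| × 5 = 25 cm
Total distance = 57 cm

57 cm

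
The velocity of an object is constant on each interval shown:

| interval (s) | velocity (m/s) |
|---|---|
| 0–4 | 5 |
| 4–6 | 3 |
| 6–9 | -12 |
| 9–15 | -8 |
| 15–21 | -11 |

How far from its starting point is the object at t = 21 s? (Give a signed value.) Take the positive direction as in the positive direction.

-124 m

Displacement is the signed area under the v-t curve.
0–4 s: 5 × 4 = 20 m
4–6 s: 3 × 2 = 6 m
6–9 s: -12 × 3 = -36 m
9–15 s: -8 × 6 = -48 m
15–21 s: -11 × 6 = -66 m
Net displacement = -124 m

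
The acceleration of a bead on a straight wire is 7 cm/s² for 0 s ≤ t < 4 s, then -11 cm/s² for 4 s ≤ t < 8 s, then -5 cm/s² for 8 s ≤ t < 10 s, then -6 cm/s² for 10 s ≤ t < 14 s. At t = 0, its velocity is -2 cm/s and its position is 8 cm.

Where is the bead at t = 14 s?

On each constant-a segment, Δv = aΔt and Δx = v₀Δt + ½aΔt²; chain segment to segment.
0–4 s: v starts -2 cm/s; Δx = -2·4 + ½·7·4² = 48 cm; v ends 26 cm/s.
4–8 s: v starts 26 cm/s; Δx = 26·4 + ½·-11·4² = 16 cm; v ends -18 cm/s.
8–10 s: v starts -18 cm/s; Δx = -18·2 + ½·-5·2² = -46 cm; v ends -28 cm/s.
10–14 s: v starts -28 cm/s; Δx = -28·4 + ½·-6·4² = -160 cm; v ends -52 cm/s.
x(14) = 8 + Σ Δx = -134 cm.

-134 cm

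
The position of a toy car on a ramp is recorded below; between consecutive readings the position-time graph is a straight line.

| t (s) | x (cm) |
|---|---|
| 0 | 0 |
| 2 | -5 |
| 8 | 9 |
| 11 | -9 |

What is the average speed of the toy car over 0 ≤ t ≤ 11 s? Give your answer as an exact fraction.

Average speed = (total path length)/(elapsed time); on a piecewise-linear x-t graph the path length is Σ|Δx|.
0–2 s: |Δx| = |-5 − 0| = 5 cm
2–8 s: |Δx| = |9 − -5| = 14 cm
8–11 s: |Δx| = |-9 − 9| = 18 cm
Total path = 37 cm; average speed = 37/11 = 37/11 cm/s.

37/11 cm/s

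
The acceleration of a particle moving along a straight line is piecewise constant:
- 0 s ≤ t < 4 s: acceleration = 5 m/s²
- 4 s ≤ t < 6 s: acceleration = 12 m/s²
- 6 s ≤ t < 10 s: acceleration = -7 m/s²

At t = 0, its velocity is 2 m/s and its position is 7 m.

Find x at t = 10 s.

251 m

On each constant-a segment, Δv = aΔt and Δx = v₀Δt + ½aΔt²; chain segment to segment.
0–4 s: v starts 2 m/s; Δx = 2·4 + ½·5·4² = 48 m; v ends 22 m/s.
4–6 s: v starts 22 m/s; Δx = 22·2 + ½·12·2² = 68 m; v ends 46 m/s.
6–10 s: v starts 46 m/s; Δx = 46·4 + ½·-7·4² = 128 m; v ends 18 m/s.
x(10) = 7 + Σ Δx = 251 m.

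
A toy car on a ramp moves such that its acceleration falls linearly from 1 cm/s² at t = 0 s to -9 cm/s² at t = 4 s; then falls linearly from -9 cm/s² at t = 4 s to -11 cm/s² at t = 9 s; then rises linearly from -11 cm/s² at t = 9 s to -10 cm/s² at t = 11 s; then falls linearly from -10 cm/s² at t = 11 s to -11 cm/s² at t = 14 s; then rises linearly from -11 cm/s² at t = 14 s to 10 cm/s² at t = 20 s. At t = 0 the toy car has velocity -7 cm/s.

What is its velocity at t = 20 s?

-128.5 cm/s

Δv equals the area under the a-t graph; then v = v₀ + Δv.
0–4 s: ½(1 + -9)(4) = -16 cm/s
4–9 s: ½(-9 + -11)(5) = -50 cm/s
9–11 s: ½(-11 + -10)(2) = -21 cm/s
11–14 s: ½(-10 + -11)(3) = -31.5 cm/s
14–20 s: ½(-11 + 10)(6) = -3 cm/s
Δv = -121.5 cm/s, so v(20) = -7 + (-121.5) = -128.5 cm/s.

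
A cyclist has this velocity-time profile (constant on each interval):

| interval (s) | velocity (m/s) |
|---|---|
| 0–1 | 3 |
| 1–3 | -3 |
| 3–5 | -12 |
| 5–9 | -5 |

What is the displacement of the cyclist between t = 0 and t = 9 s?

Net displacement equals the area under the velocity-time graph (areas below the axis count negative).
0–1 s: 3 × 1 = 3 m
1–3 s: -3 × 2 = -6 m
3–5 s: -12 × 2 = -24 m
5–9 s: -5 × 4 = -20 m
Net displacement = -47 m

-47 m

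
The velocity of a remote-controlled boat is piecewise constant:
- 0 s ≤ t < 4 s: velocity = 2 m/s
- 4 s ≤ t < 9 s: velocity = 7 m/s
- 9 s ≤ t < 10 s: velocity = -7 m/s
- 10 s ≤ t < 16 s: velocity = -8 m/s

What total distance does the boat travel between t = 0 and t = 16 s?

Distance (not displacement) is the total path length: add the absolute areas under v-t.
0–4 s: |2| × 4 = 8 m
4–9 s: |7| × 5 = 35 m
9–10 s: |-7| × 1 = 7 m
10–16 s: |-8| × 6 = 48 m
Total distance = 98 m

98 m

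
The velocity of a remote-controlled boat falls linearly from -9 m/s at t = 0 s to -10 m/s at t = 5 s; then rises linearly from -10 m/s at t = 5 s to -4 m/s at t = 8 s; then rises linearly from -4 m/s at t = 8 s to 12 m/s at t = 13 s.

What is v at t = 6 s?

-8 m/s

On 5–8 s the graph is linear from -10 to -4 m/s: v(6) = -10 + (-4 − -10)·(6 − 5)/(8 − 5) = -8 m/s.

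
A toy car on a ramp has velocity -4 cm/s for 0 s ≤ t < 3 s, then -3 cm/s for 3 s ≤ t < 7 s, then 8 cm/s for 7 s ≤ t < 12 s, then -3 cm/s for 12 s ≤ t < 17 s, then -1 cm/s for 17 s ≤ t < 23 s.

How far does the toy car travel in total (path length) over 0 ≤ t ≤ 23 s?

Distance (not displacement) is the total path length: add the absolute areas under v-t.
0–3 s: |-4| × 3 = 12 cm
3–7 s: |-3| × 4 = 12 cm
7–12 s: |8| × 5 = 40 cm
12–17 s: |-3| × 5 = 15 cm
17–23 s: |-1| × 6 = 6 cm
Total distance = 85 cm

85 cm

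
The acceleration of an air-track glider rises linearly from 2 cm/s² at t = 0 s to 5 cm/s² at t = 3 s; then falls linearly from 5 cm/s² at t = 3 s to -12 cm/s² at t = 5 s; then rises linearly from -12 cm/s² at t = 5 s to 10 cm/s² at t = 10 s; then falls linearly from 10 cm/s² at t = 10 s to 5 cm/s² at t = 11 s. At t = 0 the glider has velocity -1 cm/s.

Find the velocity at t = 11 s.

5 cm/s

Δv equals the area under the a-t graph; then v = v₀ + Δv.
0–3 s: ½(2 + 5)(3) = 10.5 cm/s
3–5 s: ½(5 + -12)(2) = -7 cm/s
5–10 s: ½(-12 + 10)(5) = -5 cm/s
10–11 s: ½(10 + 5)(1) = 7.5 cm/s
Δv = 6 cm/s, so v(11) = -1 + (6) = 5 cm/s.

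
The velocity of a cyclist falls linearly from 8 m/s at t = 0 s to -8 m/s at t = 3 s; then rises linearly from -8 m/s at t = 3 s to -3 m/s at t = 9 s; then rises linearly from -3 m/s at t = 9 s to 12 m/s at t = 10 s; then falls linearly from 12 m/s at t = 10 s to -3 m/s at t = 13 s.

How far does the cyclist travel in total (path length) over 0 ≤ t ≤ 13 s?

Total distance travelled is ∫|v| dt — sum the magnitudes of each area piece.
0–3 s: v = 0 at t = 1.5 s; triangle areas 6 + 6 = 12 m
3–9 s: |½(-8 + -3)(6)| = 33 m
9–10 s: v = 0 at t = 9.2 s; triangle areas 0.3 + 4.8 = 5.1 m
10–13 s: v = 0 at t = 12.4 s; triangle areas 14.4 + 0.9 = 15.3 m
Total distance = 65.4 m

65.4 m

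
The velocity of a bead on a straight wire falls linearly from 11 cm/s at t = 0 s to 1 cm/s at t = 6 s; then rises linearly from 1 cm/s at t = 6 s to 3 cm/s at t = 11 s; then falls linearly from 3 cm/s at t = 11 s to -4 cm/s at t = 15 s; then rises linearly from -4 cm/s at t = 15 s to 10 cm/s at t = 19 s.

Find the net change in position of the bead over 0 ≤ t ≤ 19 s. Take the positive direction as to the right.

56 cm

Displacement is the signed area under the v-t curve.
0–6 s: ½(11 + 1)(6) = 36 cm
6–11 s: ½(1 + 3)(5) = 10 cm
11–15 s: ½(3 + -4)(4) = -2 cm
15–19 s: ½(-4 + 10)(4) = 12 cm
Net displacement = 56 cm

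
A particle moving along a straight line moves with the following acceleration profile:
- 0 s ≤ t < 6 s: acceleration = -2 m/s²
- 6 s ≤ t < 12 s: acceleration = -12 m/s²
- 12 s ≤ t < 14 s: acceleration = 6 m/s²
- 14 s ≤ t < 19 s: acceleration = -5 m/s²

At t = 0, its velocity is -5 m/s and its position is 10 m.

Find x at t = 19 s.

-987.5 m

On each constant-a segment, Δv = aΔt and Δx = v₀Δt + ½aΔt²; chain segment to segment.
0–6 s: v starts -5 m/s; Δx = -5·6 + ½·-2·6² = -66 m; v ends -17 m/s.
6–12 s: v starts -17 m/s; Δx = -17·6 + ½·-12·6² = -318 m; v ends -89 m/s.
12–14 s: v starts -89 m/s; Δx = -89·2 + ½·6·2² = -166 m; v ends -77 m/s.
14–19 s: v starts -77 m/s; Δx = -77·5 + ½·-5·5² = -447.5 m; v ends -102 m/s.
x(19) = 10 + Σ Δx = -987.5 m.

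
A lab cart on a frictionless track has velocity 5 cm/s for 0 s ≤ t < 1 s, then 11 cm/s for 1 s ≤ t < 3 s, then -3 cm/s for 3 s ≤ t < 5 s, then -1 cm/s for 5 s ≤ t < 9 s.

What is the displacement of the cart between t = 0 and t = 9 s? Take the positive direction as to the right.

17 cm

Net displacement equals the area under the velocity-time graph (areas below the axis count negative).
0–1 s: 5 × 1 = 5 cm
1–3 s: 11 × 2 = 22 cm
3–5 s: -3 × 2 = -6 cm
5–9 s: -1 × 4 = -4 cm
Net displacement = 17 cm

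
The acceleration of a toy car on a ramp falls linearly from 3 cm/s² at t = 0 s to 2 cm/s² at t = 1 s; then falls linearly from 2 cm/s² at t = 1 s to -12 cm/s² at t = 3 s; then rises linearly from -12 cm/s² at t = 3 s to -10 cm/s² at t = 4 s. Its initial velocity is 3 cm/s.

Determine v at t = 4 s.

Δv equals the area under the a-t graph; then v = v₀ + Δv.
0–1 s: ½(3 + 2)(1) = 2.5 cm/s
1–3 s: ½(2 + -12)(2) = -10 cm/s
3–4 s: ½(-12 + -10)(1) = -11 cm/s
Δv = -18.5 cm/s, so v(4) = 3 + (-18.5) = -15.5 cm/s.

-15.5 cm/s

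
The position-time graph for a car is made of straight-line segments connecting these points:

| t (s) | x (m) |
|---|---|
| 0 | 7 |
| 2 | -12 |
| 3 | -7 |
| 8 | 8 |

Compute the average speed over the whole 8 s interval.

4.875 m/s

Average speed = (total path length)/(elapsed time); on a piecewise-linear x-t graph the path length is Σ|Δx|.
0–2 s: |Δx| = |-12 − 7| = 19 m
2–3 s: |Δx| = |-7 − -12| = 5 m
3–8 s: |Δx| = |8 − -7| = 15 m
Total path = 39 m; average speed = 39/8 = 4.875 m/s.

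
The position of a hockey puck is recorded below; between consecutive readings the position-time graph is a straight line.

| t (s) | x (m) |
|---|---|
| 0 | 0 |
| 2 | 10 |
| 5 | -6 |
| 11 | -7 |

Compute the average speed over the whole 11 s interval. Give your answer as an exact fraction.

27/11 m/s

Average speed = (total path length)/(elapsed time); on a piecewise-linear x-t graph the path length is Σ|Δx|.
0–2 s: |Δx| = |10 − 0| = 10 m
2–5 s: |Δx| = |-6 − 10| = 16 m
5–11 s: |Δx| = |-7 − -6| = 1 m
Total path = 27 m; average speed = 27/11 = 27/11 m/s.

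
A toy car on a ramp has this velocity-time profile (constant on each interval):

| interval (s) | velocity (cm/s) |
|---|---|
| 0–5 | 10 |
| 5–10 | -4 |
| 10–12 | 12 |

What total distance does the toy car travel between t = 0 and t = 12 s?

94 cm

Total distance travelled is ∫|v| dt — sum the magnitudes of each area piece.
0–5 s: |10| × 5 = 50 cm
5–10 s: |-4| × 5 = 20 cm
10–12 s: |12| × 2 = 24 cm
Total distance = 94 cm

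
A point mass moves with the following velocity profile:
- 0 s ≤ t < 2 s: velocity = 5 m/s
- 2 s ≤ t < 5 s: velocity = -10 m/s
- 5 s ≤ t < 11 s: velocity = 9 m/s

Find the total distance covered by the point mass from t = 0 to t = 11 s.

94 m

Total distance travelled is ∫|v| dt — sum the magnitudes of each area piece.
0–2 s: |5| × 2 = 10 m
2–5 s: |-10| × 3 = 30 m
5–11 s: |9| × 6 = 54 m
Total distance = 94 m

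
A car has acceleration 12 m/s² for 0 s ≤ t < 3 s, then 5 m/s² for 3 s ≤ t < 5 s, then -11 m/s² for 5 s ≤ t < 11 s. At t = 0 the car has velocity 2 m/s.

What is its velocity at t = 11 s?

Δv equals the area under the a-t graph; then v = v₀ + Δv.
0–3 s: 12 × 3 = 36 m/s
3–5 s: 5 × 2 = 10 m/s
5–11 s: -11 × 6 = -66 m/s
Δv = -20 m/s, so v(11) = 2 + (-20) = -18 m/s.

-18 m/s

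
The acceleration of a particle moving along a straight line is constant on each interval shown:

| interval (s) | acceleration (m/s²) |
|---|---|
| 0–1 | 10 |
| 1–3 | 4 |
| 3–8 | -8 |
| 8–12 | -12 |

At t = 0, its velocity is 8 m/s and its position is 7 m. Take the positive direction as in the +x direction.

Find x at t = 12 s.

On each constant-a segment, Δv = aΔt and Δx = v₀Δt + ½aΔt²; chain segment to segment.
0–1 s: v starts 8 m/s; Δx = 8·1 + ½·10·1² = 13 m; v ends 18 m/s.
1–3 s: v starts 18 m/s; Δx = 18·2 + ½·4·2² = 44 m; v ends 26 m/s.
3–8 s: v starts 26 m/s; Δx = 26·5 + ½·-8·5² = 30 m; v ends -14 m/s.
8–12 s: v starts -14 m/s; Δx = -14·4 + ½·-12·4² = -152 m; v ends -62 m/s.
x(12) = 7 + Σ Δx = -58 m.

-58 m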